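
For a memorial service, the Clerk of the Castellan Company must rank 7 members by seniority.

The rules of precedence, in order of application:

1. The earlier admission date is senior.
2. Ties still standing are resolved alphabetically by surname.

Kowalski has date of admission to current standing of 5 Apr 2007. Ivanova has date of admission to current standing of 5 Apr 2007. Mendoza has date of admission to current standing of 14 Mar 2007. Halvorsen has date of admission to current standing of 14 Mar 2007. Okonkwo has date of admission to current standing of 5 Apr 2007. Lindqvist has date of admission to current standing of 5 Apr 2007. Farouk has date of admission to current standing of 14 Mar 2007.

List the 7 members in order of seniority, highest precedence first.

By date of admission to current standing (earlier first): Farouk, Halvorsen and Mendoza (each 14 Mar 2007); then Ivanova, Kowalski, Lindqvist and Okonkwo (each 5 Apr 2007).
Among Farouk, Halvorsen and Mendoza, alphabetically by surname: Farouk before Halvorsen before Mendoza.
Among Ivanova, Kowalski, Lindqvist and Okonkwo, alphabetically by surname: Ivanova before Kowalski before Lindqvist before Okonkwo.
Full order: Farouk, Halvorsen, Mendoza, Ivanova, Kowalski, Lindqvist, Okonkwo.

Farouk, Halvorsen, Mendoza, Ivanova, Kowalski, Lindqvist, Okonkwo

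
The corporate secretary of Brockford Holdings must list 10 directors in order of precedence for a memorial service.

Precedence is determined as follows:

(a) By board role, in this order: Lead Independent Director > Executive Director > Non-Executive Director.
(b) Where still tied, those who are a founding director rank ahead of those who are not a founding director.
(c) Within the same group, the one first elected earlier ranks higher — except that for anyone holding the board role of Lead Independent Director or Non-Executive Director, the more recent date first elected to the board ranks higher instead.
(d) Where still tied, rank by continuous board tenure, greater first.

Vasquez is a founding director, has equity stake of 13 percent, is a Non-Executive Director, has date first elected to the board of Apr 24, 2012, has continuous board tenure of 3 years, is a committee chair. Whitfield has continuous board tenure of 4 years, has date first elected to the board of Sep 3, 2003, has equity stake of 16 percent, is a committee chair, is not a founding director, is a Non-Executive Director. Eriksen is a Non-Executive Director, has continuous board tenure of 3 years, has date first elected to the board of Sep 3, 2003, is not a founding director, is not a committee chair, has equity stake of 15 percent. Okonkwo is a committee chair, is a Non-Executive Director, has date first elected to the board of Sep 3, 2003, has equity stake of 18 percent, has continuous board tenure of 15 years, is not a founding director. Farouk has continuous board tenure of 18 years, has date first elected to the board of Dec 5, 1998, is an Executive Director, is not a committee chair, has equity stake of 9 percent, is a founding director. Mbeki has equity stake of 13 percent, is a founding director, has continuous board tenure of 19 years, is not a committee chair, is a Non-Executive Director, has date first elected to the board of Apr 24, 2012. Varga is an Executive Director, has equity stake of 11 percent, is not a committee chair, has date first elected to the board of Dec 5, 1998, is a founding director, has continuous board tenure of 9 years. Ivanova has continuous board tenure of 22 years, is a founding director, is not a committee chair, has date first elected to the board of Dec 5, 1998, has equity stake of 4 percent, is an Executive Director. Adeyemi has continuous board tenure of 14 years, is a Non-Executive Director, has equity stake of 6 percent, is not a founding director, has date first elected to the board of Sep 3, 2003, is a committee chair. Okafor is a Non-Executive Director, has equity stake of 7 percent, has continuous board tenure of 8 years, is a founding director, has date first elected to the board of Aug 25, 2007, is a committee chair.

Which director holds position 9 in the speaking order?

Whitfield

By board role: Ivanova, Farouk and Varga (Executive Director); then Mbeki, Vasquez, Okafor, Okonkwo, Adeyemi, Whitfield and Eriksen (Non-Executive Director).
Ivanova, Farouk and Varga are each a founding director, so the next rule applies.
Ivanova, Farouk and Varga all have date first elected to the board Dec 5, 1998, so the next rule applies.
Among Ivanova, Farouk and Varga, by continuous board tenure (higher first): Ivanova (22 years) before Farouk (18 years) before Varga (9 years).
Among Mbeki, Vasquez, Okafor, Okonkwo, Adeyemi, Whitfield and Eriksen, a founding director before not a founding director: Mbeki, Vasquez and Okafor (a founding director) before Okonkwo, Adeyemi, Whitfield and Eriksen (not a founding director).
Among Mbeki, Vasquez and Okafor, by date first elected to the board (later first) (reversed rule for this group): Mbeki and Vasquez (Apr 24, 2012) before Okafor (Aug 25, 2007).
Among Mbeki and Vasquez, by continuous board tenure (higher first): Mbeki (19 years) before Vasquez (3 years).
Okonkwo, Adeyemi, Whitfield and Eriksen all have date first elected to the board Sep 3, 2003, so the next rule applies.
Among Okonkwo, Adeyemi, Whitfield and Eriksen, by continuous board tenure (higher first): Okonkwo (15 years) before Adeyemi (14 years) before Whitfield (4 years) before Eriksen (3 years).
Order: Ivanova, Farouk, Varga, Mbeki, Vasquez, Okafor, Okonkwo, Adeyemi, Whitfield, Eriksen.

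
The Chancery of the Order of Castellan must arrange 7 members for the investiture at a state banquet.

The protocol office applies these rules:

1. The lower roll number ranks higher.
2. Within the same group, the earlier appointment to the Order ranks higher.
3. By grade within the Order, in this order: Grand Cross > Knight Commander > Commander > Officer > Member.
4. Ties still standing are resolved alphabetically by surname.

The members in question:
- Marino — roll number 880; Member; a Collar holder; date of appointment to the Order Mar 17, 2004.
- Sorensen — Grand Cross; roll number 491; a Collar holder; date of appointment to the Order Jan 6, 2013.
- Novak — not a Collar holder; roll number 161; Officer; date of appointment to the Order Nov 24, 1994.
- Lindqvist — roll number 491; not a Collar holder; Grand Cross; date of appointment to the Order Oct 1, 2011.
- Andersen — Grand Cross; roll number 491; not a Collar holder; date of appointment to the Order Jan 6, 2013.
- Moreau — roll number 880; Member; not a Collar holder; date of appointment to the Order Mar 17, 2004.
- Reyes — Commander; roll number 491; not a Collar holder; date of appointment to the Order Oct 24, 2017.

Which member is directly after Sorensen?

Reyes

By roll number (lower first): Novak (161); then Lindqvist, Andersen, Sorensen and Reyes (each 491); then Marino and Moreau (both 880).
Among Lindqvist, Andersen, Sorensen and Reyes, by date of appointment to the Order (earlier first): Lindqvist (Oct 1, 2011) before Andersen and Sorensen (Jan 6, 2013) before Reyes (Oct 24, 2017).
Andersen and Sorensen are each Grand Cross, so the next rule applies.
Among Andersen and Sorensen, alphabetically by surname: Andersen before Sorensen.
Marino and Moreau both have date of appointment to the Order Mar 17, 2004, so the next rule applies.
Marino and Moreau are each Member, so the next rule applies.
Among Marino and Moreau, alphabetically by surname: Marino before Moreau.
Order: Novak, Lindqvist, Andersen, Sorensen, Reyes, Marino, Moreau.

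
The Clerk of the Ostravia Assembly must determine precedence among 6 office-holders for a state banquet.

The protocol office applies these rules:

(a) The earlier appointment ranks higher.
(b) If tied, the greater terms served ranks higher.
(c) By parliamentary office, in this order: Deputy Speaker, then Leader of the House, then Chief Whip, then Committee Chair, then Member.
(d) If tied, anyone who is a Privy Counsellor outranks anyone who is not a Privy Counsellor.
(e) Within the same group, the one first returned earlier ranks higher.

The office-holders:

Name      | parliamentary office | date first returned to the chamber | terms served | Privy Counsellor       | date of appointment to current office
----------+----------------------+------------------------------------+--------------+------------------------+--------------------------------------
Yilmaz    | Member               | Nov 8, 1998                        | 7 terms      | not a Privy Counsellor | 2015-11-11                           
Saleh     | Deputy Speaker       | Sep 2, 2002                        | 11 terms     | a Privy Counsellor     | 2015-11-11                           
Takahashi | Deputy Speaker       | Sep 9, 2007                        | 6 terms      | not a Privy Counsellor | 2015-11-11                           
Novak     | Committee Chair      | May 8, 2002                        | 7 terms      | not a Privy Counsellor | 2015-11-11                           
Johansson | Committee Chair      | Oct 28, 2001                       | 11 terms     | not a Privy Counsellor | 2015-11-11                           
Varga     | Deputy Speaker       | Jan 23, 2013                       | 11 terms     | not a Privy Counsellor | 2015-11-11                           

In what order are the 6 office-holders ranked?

By date of appointment to current office (earlier first): Saleh, Varga, Johansson, Novak, Yilmaz and Takahashi (each 2015-11-11).
Among Saleh, Varga, Johansson, Novak, Yilmaz and Takahashi, by terms served (higher first): Saleh, Varga and Johansson (11 terms) before Novak and Yilmaz (7 terms) before Takahashi (6 terms).
Among Saleh, Varga and Johansson, by parliamentary office: Saleh and Varga (Deputy Speaker) before Johansson (Committee Chair).
Among Saleh and Varga, a Privy Counsellor before not a Privy Counsellor: Saleh (a Privy Counsellor) before Varga (not a Privy Counsellor).
Among Novak and Yilmaz, by parliamentary office: Novak (Committee Chair) before Yilmaz (Member).
Full order: Saleh, Varga, Johansson, Novak, Yilmaz, Takahashi.

Saleh, Varga, Johansson, Novak, Yilmaz, Takahashi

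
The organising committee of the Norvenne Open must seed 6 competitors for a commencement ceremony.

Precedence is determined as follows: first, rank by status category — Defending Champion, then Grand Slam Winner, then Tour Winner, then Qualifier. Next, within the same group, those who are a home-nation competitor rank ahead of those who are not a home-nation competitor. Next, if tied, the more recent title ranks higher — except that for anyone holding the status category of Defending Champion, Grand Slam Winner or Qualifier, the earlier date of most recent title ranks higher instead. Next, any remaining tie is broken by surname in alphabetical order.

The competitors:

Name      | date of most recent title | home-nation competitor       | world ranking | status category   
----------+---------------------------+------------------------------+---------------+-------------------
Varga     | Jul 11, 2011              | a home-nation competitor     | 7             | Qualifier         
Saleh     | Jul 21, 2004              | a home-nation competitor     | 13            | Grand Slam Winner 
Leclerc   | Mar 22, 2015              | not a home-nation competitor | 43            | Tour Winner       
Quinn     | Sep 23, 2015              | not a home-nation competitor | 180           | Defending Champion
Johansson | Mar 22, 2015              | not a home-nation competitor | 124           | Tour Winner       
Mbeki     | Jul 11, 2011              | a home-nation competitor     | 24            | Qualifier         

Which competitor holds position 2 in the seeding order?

By status category: Quinn (Defending Champion); then Saleh (Grand Slam Winner); then Johansson and Leclerc (Tour Winner); then Mbeki and Varga (Qualifier).
Johansson and Leclerc are each not a home-nation competitor, so the next rule applies.
Johansson and Leclerc both have date of most recent title Mar 22, 2015, so the next rule applies.
Among Johansson and Leclerc, alphabetically by surname: Johansson before Leclerc.
Mbeki and Varga are each a home-nation competitor, so the next rule applies.
Mbeki and Varga both have date of most recent title Jul 11, 2011, so the next rule applies.
Among Mbeki and Varga, alphabetically by surname: Mbeki before Varga.
Order: Quinn, Saleh, Johansson, Leclerc, Mbeki, Varga.

Saleh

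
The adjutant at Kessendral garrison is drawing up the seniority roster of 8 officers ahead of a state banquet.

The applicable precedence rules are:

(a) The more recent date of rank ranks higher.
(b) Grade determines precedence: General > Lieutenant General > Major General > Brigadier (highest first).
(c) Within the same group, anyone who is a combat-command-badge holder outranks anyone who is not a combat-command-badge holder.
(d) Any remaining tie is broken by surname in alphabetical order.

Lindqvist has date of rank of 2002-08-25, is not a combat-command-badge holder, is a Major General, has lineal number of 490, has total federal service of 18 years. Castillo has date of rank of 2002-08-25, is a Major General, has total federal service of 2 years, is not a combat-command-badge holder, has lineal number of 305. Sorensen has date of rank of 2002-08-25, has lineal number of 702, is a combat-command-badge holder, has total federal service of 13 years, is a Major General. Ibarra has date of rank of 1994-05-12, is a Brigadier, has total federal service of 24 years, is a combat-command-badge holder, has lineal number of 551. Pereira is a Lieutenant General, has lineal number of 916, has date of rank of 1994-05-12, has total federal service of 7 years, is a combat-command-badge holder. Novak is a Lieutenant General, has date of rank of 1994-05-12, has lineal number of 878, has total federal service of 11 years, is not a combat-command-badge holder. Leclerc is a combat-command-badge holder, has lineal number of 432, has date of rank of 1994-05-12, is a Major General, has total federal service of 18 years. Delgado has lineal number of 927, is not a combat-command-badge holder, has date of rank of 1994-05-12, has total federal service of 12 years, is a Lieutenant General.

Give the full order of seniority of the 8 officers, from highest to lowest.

By date of rank (later first): Sorensen, Castillo and Lindqvist (each 2002-08-25); then Pereira, Delgado, Novak, Leclerc and Ibarra (each 1994-05-12).
Sorensen, Castillo and Lindqvist are each Major General, so the next rule applies.
Among Sorensen, Castillo and Lindqvist, a combat-command-badge holder before not a combat-command-badge holder: Sorensen (a combat-command-badge holder) before Castillo and Lindqvist (not a combat-command-badge holder).
Among Castillo and Lindqvist, alphabetically by surname: Castillo before Lindqvist.
Among Pereira, Delgado, Novak, Leclerc and Ibarra, by grade: Pereira, Delgado and Novak (Lieutenant General) before Leclerc (Major General) before Ibarra (Brigadier).
Among Pereira, Delgado and Novak, a combat-command-badge holder before not a combat-command-badge holder: Pereira (a combat-command-badge holder) before Delgado and Novak (not a combat-command-badge holder).
Among Delgado and Novak, alphabetically by surname: Delgado before Novak.
Full order: Sorensen, Castillo, Lindqvist, Pereira, Delgado, Novak, Leclerc, Ibarra.

Sorensen, Castillo, Lindqvist, Pereira, Delgado, Novak, Leclerc, Ibarra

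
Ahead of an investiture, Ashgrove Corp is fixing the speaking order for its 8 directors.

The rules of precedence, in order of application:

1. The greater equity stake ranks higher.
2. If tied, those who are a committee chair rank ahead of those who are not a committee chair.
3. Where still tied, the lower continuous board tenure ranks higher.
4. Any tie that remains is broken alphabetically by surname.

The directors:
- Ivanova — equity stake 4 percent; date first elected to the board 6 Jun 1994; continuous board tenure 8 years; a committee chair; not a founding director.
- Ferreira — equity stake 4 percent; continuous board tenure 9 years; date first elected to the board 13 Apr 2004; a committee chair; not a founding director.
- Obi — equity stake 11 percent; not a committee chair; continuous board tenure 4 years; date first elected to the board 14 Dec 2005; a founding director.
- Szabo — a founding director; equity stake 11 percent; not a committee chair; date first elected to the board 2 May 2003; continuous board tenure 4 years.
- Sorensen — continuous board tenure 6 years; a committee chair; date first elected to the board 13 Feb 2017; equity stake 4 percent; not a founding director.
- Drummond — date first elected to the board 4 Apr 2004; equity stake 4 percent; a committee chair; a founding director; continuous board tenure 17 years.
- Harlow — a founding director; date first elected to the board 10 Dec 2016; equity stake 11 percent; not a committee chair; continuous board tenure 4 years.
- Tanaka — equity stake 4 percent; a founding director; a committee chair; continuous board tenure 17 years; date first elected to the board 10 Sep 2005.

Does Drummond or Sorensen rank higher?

By equity stake (higher first): Harlow, Obi and Szabo (each 11 percent); then Sorensen, Ivanova, Ferreira, Drummond and Tanaka (each 4 percent).
Harlow, Obi and Szabo are each not a committee chair, so the next rule applies.
Harlow, Obi and Szabo all have continuous board tenure 4 years, so the next rule applies.
Among Harlow, Obi and Szabo, alphabetically by surname: Harlow before Obi before Szabo.
Sorensen, Ivanova, Ferreira, Drummond and Tanaka are each a committee chair, so the next rule applies.
Among Sorensen, Ivanova, Ferreira, Drummond and Tanaka, by continuous board tenure (lower first): Sorensen (6 years) before Ivanova (8 years) before Ferreira (9 years) before Drummond and Tanaka (17 years).
Among Drummond and Tanaka, alphabetically by surname: Drummond before Tanaka.
So Sorensen takes precedence.

Sorensen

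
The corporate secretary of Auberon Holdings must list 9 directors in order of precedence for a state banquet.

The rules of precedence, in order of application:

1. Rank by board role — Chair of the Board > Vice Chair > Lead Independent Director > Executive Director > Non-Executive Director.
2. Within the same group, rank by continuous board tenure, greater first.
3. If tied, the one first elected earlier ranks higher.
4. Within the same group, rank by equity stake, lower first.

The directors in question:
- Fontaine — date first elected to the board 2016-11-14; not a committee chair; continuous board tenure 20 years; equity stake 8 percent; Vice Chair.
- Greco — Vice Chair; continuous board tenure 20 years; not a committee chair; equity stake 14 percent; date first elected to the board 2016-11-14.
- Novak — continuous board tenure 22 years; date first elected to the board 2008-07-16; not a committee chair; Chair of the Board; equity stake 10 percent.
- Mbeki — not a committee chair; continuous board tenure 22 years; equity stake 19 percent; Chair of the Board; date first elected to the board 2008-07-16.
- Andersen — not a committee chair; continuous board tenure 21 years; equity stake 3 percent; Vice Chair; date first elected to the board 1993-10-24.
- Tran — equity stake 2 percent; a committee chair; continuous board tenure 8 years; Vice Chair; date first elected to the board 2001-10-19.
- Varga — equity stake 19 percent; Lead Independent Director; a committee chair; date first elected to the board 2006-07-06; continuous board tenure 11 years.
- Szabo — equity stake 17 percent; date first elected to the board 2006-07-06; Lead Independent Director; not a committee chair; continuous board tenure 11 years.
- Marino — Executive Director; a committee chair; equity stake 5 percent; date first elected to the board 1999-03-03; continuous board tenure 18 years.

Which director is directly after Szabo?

Varga

By board role: Novak and Mbeki (Chair of the Board); then Andersen, Fontaine, Greco and Tran (Vice Chair); then Szabo and Varga (Lead Independent Director); then Marino (Executive Director).
Novak and Mbeki both have continuous board tenure 22 years, so the next rule applies.
Novak and Mbeki both have date first elected to the board 2008-07-16, so the next rule applies.
Among Novak and Mbeki, by equity stake (lower first): Novak (10 percent) before Mbeki (19 percent).
Among Andersen, Fontaine, Greco and Tran, by continuous board tenure (higher first): Andersen (21 years) before Fontaine and Greco (20 years) before Tran (8 years).
Fontaine and Greco both have date first elected to the board 2016-11-14, so the next rule applies.
Among Fontaine and Greco, by equity stake (lower first): Fontaine (8 percent) before Greco (14 percent).
Szabo and Varga both have continuous board tenure 11 years, so the next rule applies.
Szabo and Varga both have date first elected to the board 2006-07-06, so the next rule applies.
Among Szabo and Varga, by equity stake (lower first): Szabo (17 percent) before Varga (19 percent).
Order: Novak, Mbeki, Andersen, Fontaine, Greco, Tran, Szabo, Varga, Marino.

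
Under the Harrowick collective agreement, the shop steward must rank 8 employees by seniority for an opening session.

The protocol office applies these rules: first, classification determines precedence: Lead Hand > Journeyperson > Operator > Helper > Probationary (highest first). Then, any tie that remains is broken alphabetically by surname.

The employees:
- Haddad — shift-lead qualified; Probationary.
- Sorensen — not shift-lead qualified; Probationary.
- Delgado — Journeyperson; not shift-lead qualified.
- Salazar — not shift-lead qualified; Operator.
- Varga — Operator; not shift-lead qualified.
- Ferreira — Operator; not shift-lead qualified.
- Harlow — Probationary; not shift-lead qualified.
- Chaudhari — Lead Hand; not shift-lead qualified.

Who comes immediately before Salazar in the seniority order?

By classification: Chaudhari (Lead Hand); then Delgado (Journeyperson); then Ferreira, Salazar and Varga (Operator); then Haddad, Harlow and Sorensen (Probationary).
Among Ferreira, Salazar and Varga, alphabetically by surname: Ferreira before Salazar before Varga.
Among Haddad, Harlow and Sorensen, alphabetically by surname: Haddad before Harlow before Sorensen.
Order: Chaudhari, Delgado, Ferreira, Salazar, Varga, Haddad, Harlow, Sorensen.

Ferreira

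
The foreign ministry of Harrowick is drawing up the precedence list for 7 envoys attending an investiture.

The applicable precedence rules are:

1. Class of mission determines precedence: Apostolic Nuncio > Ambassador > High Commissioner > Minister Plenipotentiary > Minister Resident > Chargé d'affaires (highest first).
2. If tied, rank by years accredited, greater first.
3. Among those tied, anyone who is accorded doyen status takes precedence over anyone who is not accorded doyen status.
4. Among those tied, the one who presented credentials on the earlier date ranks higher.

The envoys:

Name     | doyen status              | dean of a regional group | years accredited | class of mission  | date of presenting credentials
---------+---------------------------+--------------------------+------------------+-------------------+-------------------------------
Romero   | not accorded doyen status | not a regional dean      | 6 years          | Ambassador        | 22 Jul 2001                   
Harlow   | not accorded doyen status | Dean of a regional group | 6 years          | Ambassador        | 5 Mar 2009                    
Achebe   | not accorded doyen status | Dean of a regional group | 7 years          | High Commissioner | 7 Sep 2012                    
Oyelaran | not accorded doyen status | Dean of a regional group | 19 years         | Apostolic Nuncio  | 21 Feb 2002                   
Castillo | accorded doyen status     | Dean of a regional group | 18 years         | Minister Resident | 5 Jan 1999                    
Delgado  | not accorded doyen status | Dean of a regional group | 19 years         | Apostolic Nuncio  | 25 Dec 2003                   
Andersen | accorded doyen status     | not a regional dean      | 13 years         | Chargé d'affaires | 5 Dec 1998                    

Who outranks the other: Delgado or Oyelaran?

By class of mission: Oyelaran and Delgado (Apostolic Nuncio); then Romero and Harlow (Ambassador); then Achebe (High Commissioner); then Castillo (Minister Resident); then Andersen (Chargé d'affaires).
Oyelaran and Delgado both have years accredited 19 years, so the next rule applies.
Oyelaran and Delgado are each not accorded doyen status, so the next rule applies.
Among Oyelaran and Delgado, by date of presenting credentials (earlier first): Oyelaran (21 Feb 2002) before Delgado (25 Dec 2003).
Romero and Harlow both have years accredited 6 years, so the next rule applies.
Romero and Harlow are each not accorded doyen status, so the next rule applies.
Among Romero and Harlow, by date of presenting credentials (earlier first): Romero (22 Jul 2001) before Harlow (5 Mar 2009).
So Oyelaran takes precedence.

Oyelaran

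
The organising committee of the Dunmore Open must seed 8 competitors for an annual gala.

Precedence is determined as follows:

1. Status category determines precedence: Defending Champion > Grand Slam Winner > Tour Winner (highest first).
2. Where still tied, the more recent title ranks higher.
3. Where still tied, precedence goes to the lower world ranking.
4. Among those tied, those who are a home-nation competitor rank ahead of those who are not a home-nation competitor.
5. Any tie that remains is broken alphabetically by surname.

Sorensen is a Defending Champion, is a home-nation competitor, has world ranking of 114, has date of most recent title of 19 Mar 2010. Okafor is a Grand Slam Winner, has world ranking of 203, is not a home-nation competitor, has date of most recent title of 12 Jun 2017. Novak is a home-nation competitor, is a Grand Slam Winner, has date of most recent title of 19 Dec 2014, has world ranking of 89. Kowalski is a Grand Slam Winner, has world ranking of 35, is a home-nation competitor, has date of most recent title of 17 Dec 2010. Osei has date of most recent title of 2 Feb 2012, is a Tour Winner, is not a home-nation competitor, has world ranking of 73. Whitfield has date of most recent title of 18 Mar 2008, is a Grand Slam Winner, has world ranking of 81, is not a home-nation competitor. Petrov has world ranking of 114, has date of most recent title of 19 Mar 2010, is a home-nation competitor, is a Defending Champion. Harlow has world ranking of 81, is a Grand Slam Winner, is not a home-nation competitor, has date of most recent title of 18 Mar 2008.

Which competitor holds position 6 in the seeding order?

Harlow

By status category: Petrov and Sorensen (Defending Champion); then Okafor, Novak, Kowalski, Harlow and Whitfield (Grand Slam Winner); then Osei (Tour Winner).
Petrov and Sorensen both have date of most recent title 19 Mar 2010, so the next rule applies.
Petrov and Sorensen both have world ranking 114, so the next rule applies.
Petrov and Sorensen are each a home-nation competitor, so the next rule applies.
Among Petrov and Sorensen, alphabetically by surname: Petrov before Sorensen.
Among Okafor, Novak, Kowalski, Harlow and Whitfield, by date of most recent title (later first): Okafor (12 Jun 2017) before Novak (19 Dec 2014) before Kowalski (17 Dec 2010) before Harlow and Whitfield (18 Mar 2008).
Harlow and Whitfield both have world ranking 81, so the next rule applies.
Harlow and Whitfield are each not a home-nation competitor, so the next rule applies.
Among Harlow and Whitfield, alphabetically by surname: Harlow before Whitfield.
Order: Petrov, Sorensen, Okafor, Novak, Kowalski, Harlow, Whitfield, Osei.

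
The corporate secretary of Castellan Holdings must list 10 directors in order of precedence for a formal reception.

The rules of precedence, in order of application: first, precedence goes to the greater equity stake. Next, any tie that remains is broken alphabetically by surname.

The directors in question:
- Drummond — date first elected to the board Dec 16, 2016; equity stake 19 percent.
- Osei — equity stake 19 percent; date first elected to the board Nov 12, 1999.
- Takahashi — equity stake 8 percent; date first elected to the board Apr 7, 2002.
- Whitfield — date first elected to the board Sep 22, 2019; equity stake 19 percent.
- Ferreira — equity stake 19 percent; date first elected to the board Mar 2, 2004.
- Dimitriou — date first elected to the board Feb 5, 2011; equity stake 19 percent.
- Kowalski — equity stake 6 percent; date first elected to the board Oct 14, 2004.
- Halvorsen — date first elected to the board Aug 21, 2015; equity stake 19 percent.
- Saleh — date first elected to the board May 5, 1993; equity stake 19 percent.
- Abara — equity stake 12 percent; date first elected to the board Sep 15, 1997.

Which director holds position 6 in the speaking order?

Saleh

By equity stake (higher first): Dimitriou, Drummond, Ferreira, Halvorsen, Osei, Saleh and Whitfield (each 19 percent); then Abara (12 percent); then Takahashi (8 percent); then Kowalski (6 percent).
Among Dimitriou, Drummond, Ferreira, Halvorsen, Osei, Saleh and Whitfield, alphabetically by surname: Dimitriou before Drummond before Ferreira before Halvorsen before Osei before Saleh before Whitfield.
Order: Dimitriou, Drummond, Ferreira, Halvorsen, Osei, Saleh, Whitfield, Abara, Takahashi, Kowalski.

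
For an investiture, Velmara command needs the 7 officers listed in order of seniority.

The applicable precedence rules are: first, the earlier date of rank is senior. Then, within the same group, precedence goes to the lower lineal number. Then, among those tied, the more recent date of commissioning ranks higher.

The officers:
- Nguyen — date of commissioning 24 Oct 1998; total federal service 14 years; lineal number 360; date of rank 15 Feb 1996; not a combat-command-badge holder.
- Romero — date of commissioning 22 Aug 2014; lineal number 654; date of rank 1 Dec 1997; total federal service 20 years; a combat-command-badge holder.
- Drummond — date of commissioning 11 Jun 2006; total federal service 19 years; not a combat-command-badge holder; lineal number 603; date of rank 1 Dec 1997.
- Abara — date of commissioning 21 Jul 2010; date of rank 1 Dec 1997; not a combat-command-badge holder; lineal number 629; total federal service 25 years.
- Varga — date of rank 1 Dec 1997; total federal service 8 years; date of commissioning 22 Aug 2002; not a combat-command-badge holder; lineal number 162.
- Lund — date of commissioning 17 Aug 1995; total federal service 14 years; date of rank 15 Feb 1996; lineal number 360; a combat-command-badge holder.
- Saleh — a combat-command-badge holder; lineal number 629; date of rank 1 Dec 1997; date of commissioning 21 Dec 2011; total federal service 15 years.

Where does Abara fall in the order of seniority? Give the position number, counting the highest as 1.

By date of rank (earlier first): Nguyen and Lund (both 15 Feb 1996); then Varga, Drummond, Saleh, Abara and Romero (each 1 Dec 1997).
Nguyen and Lund both have lineal number 360, so the next rule applies.
Among Nguyen and Lund, by date of commissioning (later first): Nguyen (24 Oct 1998) before Lund (17 Aug 1995).
Among Varga, Drummond, Saleh, Abara and Romero, by lineal number (lower first): Varga (162) before Drummond (603) before Saleh and Abara (629) before Romero (654).
Among Saleh and Abara, by date of commissioning (later first): Saleh (21 Dec 2011) before Abara (21 Jul 2010).
Order: Nguyen, Lund, Varga, Drummond, Saleh, Abara, Romero. So position 6.

6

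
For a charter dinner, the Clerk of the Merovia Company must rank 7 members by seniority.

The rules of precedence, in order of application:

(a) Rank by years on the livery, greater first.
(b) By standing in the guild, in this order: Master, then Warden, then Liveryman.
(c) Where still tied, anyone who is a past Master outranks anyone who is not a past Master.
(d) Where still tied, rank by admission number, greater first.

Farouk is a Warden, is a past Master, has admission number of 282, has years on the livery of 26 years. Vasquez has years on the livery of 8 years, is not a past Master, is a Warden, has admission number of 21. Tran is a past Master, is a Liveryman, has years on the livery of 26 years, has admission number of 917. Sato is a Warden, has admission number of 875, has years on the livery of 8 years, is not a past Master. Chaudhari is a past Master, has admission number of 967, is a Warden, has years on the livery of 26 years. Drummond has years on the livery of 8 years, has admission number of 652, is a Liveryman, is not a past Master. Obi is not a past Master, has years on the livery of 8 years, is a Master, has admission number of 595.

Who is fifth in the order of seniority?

Sato

By years on the livery (higher first): Chaudhari, Farouk and Tran (each 26 years); then Obi, Sato, Vasquez and Drummond (each 8 years).
Among Chaudhari, Farouk and Tran, by standing in the guild: Chaudhari and Farouk (Warden) before Tran (Liveryman).
Chaudhari and Farouk are each a past Master, so the next rule applies.
Among Chaudhari and Farouk, by admission number (higher first): Chaudhari (967) before Farouk (282).
Among Obi, Sato, Vasquez and Drummond, by standing in the guild: Obi (Master) before Sato and Vasquez (Warden) before Drummond (Liveryman).
Sato and Vasquez are each not a past Master, so the next rule applies.
Among Sato and Vasquez, by admission number (higher first): Sato (875) before Vasquez (21).
Order: Chaudhari, Farouk, Tran, Obi, Sato, Vasquez, Drummond.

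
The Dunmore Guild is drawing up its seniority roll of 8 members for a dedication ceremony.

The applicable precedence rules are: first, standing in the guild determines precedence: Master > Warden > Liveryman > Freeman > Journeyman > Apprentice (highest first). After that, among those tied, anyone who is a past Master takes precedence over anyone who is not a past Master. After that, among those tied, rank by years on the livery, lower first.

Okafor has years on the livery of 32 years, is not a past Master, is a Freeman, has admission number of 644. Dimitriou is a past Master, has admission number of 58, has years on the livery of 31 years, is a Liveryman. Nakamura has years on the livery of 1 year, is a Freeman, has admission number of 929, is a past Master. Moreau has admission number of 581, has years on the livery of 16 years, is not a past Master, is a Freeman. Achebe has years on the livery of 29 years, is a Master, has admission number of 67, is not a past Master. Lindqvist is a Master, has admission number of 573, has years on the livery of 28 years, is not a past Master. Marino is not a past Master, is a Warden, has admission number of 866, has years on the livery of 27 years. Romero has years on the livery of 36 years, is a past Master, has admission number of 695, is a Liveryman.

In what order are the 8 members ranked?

Lindqvist, Achebe, Marino, Dimitriou, Romero, Nakamura, Moreau, Okafor

By standing in the guild: Lindqvist and Achebe (Master); then Marino (Warden); then Dimitriou and Romero (Liveryman); then Nakamura, Moreau and Okafor (Freeman).
Lindqvist and Achebe are each not a past Master, so the next rule applies.
Among Lindqvist and Achebe, by years on the livery (lower first): Lindqvist (28 years) before Achebe (29 years).
Dimitriou and Romero are each a past Master, so the next rule applies.
Among Dimitriou and Romero, by years on the livery (lower first): Dimitriou (31 years) before Romero (36 years).
Among Nakamura, Moreau and Okafor, a past Master before not a past Master: Nakamura (a past Master) before Moreau and Okafor (not a past Master).
Among Moreau and Okafor, by years on the livery (lower first): Moreau (16 years) before Okafor (32 years).
Full order: Lindqvist, Achebe, Marino, Dimitriou, Romero, Nakamura, Moreau, Okafor.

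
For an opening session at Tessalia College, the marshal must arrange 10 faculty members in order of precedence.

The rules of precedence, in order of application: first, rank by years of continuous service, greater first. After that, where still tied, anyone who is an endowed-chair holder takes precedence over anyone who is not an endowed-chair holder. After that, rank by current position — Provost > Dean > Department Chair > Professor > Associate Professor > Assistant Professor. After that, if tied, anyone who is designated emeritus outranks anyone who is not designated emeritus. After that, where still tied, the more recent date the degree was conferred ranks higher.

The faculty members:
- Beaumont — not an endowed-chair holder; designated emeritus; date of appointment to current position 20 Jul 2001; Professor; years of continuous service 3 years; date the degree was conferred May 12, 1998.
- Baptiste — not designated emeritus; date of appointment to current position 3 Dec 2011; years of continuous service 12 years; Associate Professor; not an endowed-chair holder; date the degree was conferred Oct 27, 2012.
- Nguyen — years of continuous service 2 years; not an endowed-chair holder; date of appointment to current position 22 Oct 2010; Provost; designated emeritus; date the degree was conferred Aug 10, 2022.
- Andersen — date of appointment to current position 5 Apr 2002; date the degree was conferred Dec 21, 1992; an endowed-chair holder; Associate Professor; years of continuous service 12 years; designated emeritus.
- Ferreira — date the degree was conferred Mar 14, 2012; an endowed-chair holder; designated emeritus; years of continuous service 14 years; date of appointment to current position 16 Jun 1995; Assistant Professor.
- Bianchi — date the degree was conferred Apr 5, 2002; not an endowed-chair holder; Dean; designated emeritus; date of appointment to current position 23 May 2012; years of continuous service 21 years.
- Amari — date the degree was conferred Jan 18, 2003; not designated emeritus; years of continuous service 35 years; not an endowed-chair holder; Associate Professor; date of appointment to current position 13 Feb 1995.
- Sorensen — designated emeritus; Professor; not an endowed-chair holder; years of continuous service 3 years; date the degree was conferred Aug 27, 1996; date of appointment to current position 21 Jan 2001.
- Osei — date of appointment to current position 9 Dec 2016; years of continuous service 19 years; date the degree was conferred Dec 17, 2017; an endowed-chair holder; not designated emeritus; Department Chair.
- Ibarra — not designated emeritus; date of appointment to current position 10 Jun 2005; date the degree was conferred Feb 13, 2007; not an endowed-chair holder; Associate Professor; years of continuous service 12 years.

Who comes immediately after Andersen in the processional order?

Baptiste

By years of continuous service (higher first): Amari (35 years); then Bianchi (21 years); then Osei (19 years); then Ferreira (14 years); then Andersen, Baptiste and Ibarra (each 12 years); then Beaumont and Sorensen (both 3 years); then Nguyen (2 years).
Among Andersen, Baptiste and Ibarra, an endowed-chair holder before not an endowed-chair holder: Andersen (an endowed-chair holder) before Baptiste and Ibarra (not an endowed-chair holder).
Baptiste and Ibarra are each Associate Professor, so the next rule applies.
Baptiste and Ibarra are each not designated emeritus, so the next rule applies.
Among Baptiste and Ibarra, by date the degree was conferred (later first): Baptiste (Oct 27, 2012) before Ibarra (Feb 13, 2007).
Beaumont and Sorensen are each not an endowed-chair holder, so the next rule applies.
Beaumont and Sorensen are each Professor, so the next rule applies.
Beaumont and Sorensen are each designated emeritus, so the next rule applies.
Among Beaumont and Sorensen, by date the degree was conferred (later first): Beaumont (May 12, 1998) before Sorensen (Aug 27, 1996).
Order: Amari, Bianchi, Osei, Ferreira, Andersen, Baptiste, Ibarra, Beaumont, Sorensen, Nguyen.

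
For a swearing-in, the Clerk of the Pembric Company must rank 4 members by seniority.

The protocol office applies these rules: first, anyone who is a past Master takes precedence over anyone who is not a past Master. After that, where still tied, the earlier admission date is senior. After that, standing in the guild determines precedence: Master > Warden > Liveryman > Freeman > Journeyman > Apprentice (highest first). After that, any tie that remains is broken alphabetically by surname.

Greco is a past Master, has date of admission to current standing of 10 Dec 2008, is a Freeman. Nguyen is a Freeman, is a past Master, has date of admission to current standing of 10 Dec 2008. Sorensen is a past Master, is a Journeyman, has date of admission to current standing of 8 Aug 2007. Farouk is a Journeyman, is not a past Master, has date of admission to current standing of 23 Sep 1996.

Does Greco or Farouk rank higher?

By the first rule: Sorensen, Greco and Nguyen (each a past Master); then Farouk (not a past Master).
Among Sorensen, Greco and Nguyen, by date of admission to current standing (earlier first): Sorensen (8 Aug 2007) before Greco and Nguyen (10 Dec 2008).
Greco and Nguyen are each Freeman, so the next rule applies.
Among Greco and Nguyen, alphabetically by surname: Greco before Nguyen.
So Greco takes precedence.

Greco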